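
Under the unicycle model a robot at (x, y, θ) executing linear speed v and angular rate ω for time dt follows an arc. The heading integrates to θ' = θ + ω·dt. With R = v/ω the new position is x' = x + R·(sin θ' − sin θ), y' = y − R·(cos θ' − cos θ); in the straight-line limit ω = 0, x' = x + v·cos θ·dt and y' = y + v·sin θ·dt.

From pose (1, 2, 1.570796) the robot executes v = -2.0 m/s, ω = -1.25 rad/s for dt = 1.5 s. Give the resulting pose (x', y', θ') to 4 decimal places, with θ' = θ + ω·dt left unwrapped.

(-1.0793, 0.4735, -0.3042)

θ' = 1.5708 + -1.25·1.5 = -0.3042
R = v/ω = -2.0/-1.25 = 1.6000
x' = 1 + 1.6000·(sin -0.3042 − sin 1.5708) = -1.0793
y' = 2 − 1.6000·(cos -0.3042 − cos 1.5708) = 0.4735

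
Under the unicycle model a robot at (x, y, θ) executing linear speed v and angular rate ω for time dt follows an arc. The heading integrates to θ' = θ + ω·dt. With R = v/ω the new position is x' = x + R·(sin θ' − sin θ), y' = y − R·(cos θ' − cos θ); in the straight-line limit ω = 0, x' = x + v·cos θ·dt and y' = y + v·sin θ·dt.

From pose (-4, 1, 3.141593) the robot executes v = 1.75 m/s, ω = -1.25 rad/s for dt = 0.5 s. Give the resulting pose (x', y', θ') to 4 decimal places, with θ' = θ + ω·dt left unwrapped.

θ' = 3.1416 + -1.25·0.5 = 2.5166
R = v/ω = 1.75/-1.25 = -1.4000
x' = -4 + -1.4000·(sin 2.5166 − sin 3.1416) = -4.8191
y' = 1 − -1.4000·(cos 2.5166 − cos 3.1416) = 1.2647

(-4.8191, 1.2647, 2.5166)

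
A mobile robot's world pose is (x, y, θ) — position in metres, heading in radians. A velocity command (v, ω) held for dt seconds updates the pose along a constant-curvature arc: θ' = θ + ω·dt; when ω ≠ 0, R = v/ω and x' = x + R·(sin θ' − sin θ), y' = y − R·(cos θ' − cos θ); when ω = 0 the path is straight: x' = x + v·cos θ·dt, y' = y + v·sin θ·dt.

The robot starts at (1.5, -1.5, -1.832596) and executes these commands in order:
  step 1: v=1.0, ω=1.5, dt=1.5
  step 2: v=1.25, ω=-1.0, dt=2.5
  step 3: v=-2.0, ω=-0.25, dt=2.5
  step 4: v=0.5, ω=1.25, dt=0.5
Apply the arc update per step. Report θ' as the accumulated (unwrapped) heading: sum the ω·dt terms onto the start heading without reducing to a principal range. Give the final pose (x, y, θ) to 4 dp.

(7.4411, -0.8635, -2.0826)

step 1: θ'=0.4174 (R=0.6667) → pose (2.4142, -2.2820, 0.4174)
step 2: θ'=-2.0826 (R=-1.2500) → pose (4.0108, -4.0368, -2.0826)
step 3: θ'=-2.7076 (R=8.0000) → pose (7.6217, -0.6965, -2.7076)
step 4: θ'=-2.0826 (R=0.4000) → pose (7.4411, -0.8635, -2.0826)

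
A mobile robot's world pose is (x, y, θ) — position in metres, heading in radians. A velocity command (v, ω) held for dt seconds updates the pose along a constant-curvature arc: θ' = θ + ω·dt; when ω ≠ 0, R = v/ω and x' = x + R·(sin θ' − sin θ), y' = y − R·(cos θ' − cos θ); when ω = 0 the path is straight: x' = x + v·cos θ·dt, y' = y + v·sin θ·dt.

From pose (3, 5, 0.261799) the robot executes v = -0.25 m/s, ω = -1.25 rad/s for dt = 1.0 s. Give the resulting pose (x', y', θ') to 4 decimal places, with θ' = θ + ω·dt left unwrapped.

θ' = 0.2618 + -1.25·1.0 = -0.9882
R = v/ω = -0.25/-1.25 = 0.2000
x' = 3 + 0.2000·(sin -0.9882 − sin 0.2618) = 2.7812
y' = 5 − 0.2000·(cos -0.9882 − cos 0.2618) = 5.0831

(2.7812, 5.0831, -0.9882)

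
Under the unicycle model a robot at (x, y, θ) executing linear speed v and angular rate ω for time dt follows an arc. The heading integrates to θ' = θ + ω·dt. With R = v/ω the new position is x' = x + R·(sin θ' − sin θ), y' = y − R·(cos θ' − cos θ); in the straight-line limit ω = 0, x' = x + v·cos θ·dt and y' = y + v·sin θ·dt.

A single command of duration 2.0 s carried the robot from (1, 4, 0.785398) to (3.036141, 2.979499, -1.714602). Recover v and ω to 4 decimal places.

Δθ = -1.714602 − 0.785398 = -2.500000
ω = Δθ/dt = -2.500000/2.0 = -1.2500
R = Δx/(sin θ' − sin θ) = -1.2000
v = R·ω = -1.2000·-1.2500 = 1.5000

v = 1.5000, ω = -1.2500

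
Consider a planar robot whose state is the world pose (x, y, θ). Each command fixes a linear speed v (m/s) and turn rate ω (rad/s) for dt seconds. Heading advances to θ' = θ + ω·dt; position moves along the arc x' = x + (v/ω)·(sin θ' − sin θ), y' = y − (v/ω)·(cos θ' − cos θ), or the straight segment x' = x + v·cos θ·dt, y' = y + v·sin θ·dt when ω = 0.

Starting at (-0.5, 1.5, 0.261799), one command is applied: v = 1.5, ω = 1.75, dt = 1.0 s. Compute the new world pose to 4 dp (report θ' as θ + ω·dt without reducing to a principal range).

(0.0533, 2.6938, 2.0118)

θ' = 0.2618 + 1.75·1.0 = 2.0118
R = v/ω = 1.5/1.75 = 0.8571
x' = -0.5 + 0.8571·(sin 2.0118 − sin 0.2618) = 0.0533
y' = 1.5 − 0.8571·(cos 2.0118 − cos 0.2618) = 2.6938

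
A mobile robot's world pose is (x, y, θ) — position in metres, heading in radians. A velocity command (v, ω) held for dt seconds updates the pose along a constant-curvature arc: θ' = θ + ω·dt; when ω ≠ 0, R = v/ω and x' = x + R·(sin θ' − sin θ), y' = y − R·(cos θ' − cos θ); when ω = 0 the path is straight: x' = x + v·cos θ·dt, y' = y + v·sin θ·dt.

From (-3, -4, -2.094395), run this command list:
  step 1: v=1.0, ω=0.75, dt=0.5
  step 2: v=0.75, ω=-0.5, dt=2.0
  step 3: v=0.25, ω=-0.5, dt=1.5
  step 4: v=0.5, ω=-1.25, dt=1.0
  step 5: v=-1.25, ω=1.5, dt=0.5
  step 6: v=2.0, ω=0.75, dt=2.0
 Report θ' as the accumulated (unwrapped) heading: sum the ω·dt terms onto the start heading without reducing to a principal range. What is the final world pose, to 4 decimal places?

(-8.0746, -5.5383, -2.4694)

step 1: θ'=-1.7194 (R=1.3333) → pose (-3.1639, -4.4693, -1.7194)
step 2: θ'=-2.7194 (R=-1.5000) → pose (-4.0328, -5.6155, -2.7194)
step 3: θ'=-3.4694 (R=-0.5000) → pose (-4.3986, -5.6328, -3.4694)
step 4: θ'=-4.7194 (R=-0.4000) → pose (-4.6698, -5.2512, -4.7194)
step 5: θ'=-3.9694 (R=-0.8333) → pose (-4.4502, -5.8208, -3.9694)
step 6: θ'=-2.4694 (R=2.6667) → pose (-8.0746, -5.5383, -2.4694)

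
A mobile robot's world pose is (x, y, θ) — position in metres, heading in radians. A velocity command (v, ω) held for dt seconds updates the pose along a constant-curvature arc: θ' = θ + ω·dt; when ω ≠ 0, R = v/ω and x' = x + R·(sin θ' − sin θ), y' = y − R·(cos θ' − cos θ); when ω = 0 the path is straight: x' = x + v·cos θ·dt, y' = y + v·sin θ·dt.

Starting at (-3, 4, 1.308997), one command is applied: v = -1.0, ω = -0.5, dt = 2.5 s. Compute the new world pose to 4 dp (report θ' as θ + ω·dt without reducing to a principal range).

(-4.8139, 2.5211, 0.0590)

θ' = 1.3090 + -0.5·2.5 = 0.0590
R = v/ω = -1.0/-0.5 = 2.0000
x' = -3 + 2.0000·(sin 0.0590 − sin 1.3090) = -4.8139
y' = 4 − 2.0000·(cos 0.0590 − cos 1.3090) = 2.5211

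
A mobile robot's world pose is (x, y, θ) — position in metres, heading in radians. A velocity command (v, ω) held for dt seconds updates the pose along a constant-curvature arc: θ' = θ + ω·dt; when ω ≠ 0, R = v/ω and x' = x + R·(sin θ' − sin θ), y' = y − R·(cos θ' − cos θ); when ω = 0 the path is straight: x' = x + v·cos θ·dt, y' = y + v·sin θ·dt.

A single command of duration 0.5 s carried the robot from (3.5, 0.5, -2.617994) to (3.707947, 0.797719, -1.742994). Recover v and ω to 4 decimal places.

v = -0.7500, ω = 1.7500

Δθ = -1.742994 − -2.617994 = 0.875000
ω = Δθ/dt = 0.875000/0.5 = 1.7500
R = −Δy/(cos θ' − cos θ) = -0.4286
v = R·ω = -0.4286·1.7500 = -0.7500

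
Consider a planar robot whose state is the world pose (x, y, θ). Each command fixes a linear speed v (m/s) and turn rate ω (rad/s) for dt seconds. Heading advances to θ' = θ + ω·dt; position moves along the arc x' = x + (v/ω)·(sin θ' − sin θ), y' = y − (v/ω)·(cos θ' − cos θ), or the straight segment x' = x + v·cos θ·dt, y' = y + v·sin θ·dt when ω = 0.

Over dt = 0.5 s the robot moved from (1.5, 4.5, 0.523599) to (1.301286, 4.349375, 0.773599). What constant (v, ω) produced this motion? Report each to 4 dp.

v = -0.5000, ω = 0.5000

Δθ = 0.773599 − 0.523599 = 0.250000
ω = Δθ/dt = 0.250000/0.5 = 0.5000
R = Δx/(sin θ' − sin θ) = -1.0000
v = R·ω = -1.0000·0.5000 = -0.5000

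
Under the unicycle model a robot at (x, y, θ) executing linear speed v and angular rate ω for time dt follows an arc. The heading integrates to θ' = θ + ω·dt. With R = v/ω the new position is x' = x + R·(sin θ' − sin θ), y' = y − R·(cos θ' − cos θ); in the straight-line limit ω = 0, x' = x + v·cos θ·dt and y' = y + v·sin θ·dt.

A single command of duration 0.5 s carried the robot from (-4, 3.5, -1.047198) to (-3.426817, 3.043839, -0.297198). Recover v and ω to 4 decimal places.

Δθ = -0.297198 − -1.047198 = 0.750000
ω = Δθ/dt = 0.750000/0.5 = 1.5000
R = Δx/(sin θ' − sin θ) = 1.0000
v = R·ω = 1.0000·1.5000 = 1.5000

v = 1.5000, ω = 1.5000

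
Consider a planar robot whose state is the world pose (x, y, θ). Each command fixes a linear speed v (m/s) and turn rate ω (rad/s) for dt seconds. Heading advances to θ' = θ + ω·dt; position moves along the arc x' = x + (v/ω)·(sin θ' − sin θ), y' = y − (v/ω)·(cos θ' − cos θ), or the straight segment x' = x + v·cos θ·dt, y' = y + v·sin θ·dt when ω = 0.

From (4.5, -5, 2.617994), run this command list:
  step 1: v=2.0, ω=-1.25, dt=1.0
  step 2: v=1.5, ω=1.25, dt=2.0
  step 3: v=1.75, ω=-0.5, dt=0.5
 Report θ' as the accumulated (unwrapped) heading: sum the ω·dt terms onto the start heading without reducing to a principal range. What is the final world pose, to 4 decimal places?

(1.0408, -2.6471, 3.6180)

step 1: θ'=1.3680 (R=-1.6000) → pose (3.7328, -3.2921, 1.3680)
step 2: θ'=3.8680 (R=1.2000) → pose (1.7604, -2.1533, 3.8680)
step 3: θ'=3.6180 (R=-3.5000) → pose (1.0408, -2.6471, 3.6180)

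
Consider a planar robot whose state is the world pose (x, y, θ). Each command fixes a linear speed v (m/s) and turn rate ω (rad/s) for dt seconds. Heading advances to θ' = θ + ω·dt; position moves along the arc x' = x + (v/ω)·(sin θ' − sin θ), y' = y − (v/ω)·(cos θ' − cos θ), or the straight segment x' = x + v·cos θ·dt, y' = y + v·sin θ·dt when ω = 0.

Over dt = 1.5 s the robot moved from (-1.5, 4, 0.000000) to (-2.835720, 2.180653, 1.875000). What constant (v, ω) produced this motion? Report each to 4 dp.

v = -1.7500, ω = 1.2500

Δθ = 1.875000 − 0.000000 = 1.875000
ω = Δθ/dt = 1.875000/1.5 = 1.2500
R = −Δy/(cos θ' − cos θ) = -1.4000
v = R·ω = -1.4000·1.2500 = -1.7500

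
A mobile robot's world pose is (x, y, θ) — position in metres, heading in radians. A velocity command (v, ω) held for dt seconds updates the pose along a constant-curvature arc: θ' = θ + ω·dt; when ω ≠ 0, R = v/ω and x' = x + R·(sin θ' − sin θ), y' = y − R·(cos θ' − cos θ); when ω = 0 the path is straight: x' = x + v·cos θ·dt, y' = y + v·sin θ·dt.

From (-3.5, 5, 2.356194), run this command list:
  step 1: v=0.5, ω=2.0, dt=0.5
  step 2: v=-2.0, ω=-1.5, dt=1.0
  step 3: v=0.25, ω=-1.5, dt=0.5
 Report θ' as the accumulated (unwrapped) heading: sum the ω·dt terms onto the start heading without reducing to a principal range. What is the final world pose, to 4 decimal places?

(-2.1557, 4.2617, 1.1062)

step 1: θ'=3.3562 (R=0.2500) → pose (-3.7300, 5.0675, 3.3562)
step 2: θ'=1.8562 (R=1.3333) → pose (-2.1667, 4.1401, 1.8562)
step 3: θ'=1.1062 (R=-0.1667) → pose (-2.1557, 4.2617, 1.1062)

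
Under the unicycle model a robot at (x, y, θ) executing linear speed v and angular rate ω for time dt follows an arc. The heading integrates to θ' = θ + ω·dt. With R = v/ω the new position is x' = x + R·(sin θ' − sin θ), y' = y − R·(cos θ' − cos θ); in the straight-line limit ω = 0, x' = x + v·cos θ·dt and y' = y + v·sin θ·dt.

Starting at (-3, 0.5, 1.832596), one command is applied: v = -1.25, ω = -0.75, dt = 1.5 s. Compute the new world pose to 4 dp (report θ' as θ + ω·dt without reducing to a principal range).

(-3.5265, -1.1979, 0.7076)

θ' = 1.8326 + -0.75·1.5 = 0.7076
R = v/ω = -1.25/-0.75 = 1.6667
x' = -3 + 1.6667·(sin 0.7076 − sin 1.8326) = -3.5265
y' = 0.5 − 1.6667·(cos 0.7076 − cos 1.8326) = -1.1979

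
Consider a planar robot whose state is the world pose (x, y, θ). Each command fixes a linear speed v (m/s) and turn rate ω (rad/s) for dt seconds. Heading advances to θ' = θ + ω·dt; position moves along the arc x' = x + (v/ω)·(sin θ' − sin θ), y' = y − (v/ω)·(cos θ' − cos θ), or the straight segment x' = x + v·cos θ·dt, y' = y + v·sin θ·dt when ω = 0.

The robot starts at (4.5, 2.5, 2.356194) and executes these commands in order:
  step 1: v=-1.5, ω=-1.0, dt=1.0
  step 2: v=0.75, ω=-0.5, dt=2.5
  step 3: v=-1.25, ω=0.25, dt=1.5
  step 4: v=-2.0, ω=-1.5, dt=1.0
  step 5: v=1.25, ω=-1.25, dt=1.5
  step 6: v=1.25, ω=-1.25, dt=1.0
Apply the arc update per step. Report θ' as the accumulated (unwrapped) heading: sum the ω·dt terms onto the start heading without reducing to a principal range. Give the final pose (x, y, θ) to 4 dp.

step 1: θ'=1.3562 (R=1.5000) → pose (4.9049, 1.1199, 1.3562)
step 2: θ'=0.1062 (R=-1.5000) → pose (6.2115, 2.2920, 0.1062)
step 3: θ'=0.4812 (R=-5.0000) → pose (4.4273, 1.7524, 0.4812)
step 4: θ'=-1.0188 (R=1.3333) → pose (2.6749, 2.2351, -1.0188)
step 5: θ'=-2.8938 (R=-1.0000) → pose (2.0687, 0.7413, -2.8938)
step 6: θ'=-4.1438 (R=-1.0000) → pose (0.9807, 1.1723, -4.1438)

(0.9807, 1.1723, -4.1438)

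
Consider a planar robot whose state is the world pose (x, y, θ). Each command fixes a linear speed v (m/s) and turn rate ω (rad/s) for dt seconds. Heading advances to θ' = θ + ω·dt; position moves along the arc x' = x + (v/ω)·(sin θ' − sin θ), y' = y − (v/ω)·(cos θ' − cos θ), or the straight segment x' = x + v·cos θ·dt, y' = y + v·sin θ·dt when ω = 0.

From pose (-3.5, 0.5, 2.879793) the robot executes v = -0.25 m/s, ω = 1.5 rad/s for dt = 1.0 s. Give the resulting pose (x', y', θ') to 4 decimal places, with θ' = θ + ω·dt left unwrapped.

(-3.2993, 0.6066, 4.3798)

θ' = 2.8798 + 1.5·1.0 = 4.3798
R = v/ω = -0.25/1.5 = -0.1667
x' = -3.5 + -0.1667·(sin 4.3798 − sin 2.8798) = -3.2993
y' = 0.5 − -0.1667·(cos 4.3798 − cos 2.8798) = 0.6066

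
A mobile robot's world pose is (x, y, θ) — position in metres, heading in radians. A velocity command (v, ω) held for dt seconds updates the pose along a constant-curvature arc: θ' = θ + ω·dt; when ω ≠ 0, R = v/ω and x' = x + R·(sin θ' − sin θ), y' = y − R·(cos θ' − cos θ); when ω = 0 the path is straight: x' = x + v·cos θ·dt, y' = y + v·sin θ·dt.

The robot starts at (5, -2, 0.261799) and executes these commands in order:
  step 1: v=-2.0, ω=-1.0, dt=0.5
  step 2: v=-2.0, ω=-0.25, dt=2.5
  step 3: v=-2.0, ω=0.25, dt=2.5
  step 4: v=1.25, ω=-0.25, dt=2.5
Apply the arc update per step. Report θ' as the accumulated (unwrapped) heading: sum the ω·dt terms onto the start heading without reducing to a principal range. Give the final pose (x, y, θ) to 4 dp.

(-1.7532, 1.5276, -0.8632)

step 1: θ'=-0.2382 (R=2.0000) → pose (4.0105, -2.0117, -0.2382)
step 2: θ'=-0.8632 (R=8.0000) → pose (-0.1813, 0.5624, -0.8632)
step 3: θ'=-0.2382 (R=-8.0000) → pose (-4.3731, 3.1364, -0.2382)
step 4: θ'=-0.8632 (R=-5.0000) → pose (-1.7532, 1.5276, -0.8632)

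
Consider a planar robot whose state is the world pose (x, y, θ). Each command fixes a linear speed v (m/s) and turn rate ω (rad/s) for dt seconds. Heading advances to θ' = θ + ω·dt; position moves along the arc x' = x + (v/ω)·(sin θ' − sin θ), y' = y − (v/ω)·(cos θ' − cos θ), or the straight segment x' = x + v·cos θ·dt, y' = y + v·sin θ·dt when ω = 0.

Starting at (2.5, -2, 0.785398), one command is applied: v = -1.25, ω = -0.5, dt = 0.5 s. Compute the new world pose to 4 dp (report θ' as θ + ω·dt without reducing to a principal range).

θ' = 0.7854 + -0.5·0.5 = 0.5354
R = v/ω = -1.25/-0.5 = 2.5000
x' = 2.5 + 2.5000·(sin 0.5354 − sin 0.7854) = 2.0077
y' = -2 − 2.5000·(cos 0.5354 − cos 0.7854) = -2.3824

(2.0077, -2.3824, 0.5354)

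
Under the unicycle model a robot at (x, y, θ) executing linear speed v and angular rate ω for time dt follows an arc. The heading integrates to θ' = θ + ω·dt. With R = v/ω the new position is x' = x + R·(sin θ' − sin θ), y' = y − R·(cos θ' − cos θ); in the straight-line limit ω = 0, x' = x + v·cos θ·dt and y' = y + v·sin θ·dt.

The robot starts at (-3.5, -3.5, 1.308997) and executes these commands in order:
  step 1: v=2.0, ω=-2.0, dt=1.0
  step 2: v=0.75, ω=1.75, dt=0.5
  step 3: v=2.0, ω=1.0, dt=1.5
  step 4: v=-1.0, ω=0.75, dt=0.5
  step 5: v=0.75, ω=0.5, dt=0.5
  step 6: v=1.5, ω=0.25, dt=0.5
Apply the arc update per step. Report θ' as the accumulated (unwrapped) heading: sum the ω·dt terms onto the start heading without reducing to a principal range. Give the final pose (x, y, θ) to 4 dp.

(-0.5300, -0.5342, 2.4340)

step 1: θ'=-0.6910 (R=-1.0000) → pose (-1.8968, -2.9882, -0.6910)
step 2: θ'=0.1840 (R=0.4286) → pose (-1.5452, -3.0793, 0.1840)
step 3: θ'=1.6840 (R=2.0000) → pose (0.0761, -0.8871, 1.6840)
step 4: θ'=2.0590 (R=-1.3333) → pose (0.2233, -1.3619, 2.0590)
step 5: θ'=2.3090 (R=1.5000) → pose (0.0080, -1.0560, 2.3090)
step 6: θ'=2.4340 (R=6.0000) → pose (-0.5300, -0.5342, 2.4340)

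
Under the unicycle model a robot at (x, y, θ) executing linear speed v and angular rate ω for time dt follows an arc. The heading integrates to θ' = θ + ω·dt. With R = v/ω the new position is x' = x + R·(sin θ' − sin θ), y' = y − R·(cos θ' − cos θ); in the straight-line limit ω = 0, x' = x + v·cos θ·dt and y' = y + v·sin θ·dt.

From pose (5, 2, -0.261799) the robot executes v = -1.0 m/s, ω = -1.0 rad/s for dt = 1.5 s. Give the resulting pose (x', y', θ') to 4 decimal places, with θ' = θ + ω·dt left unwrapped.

(4.2770, 3.1558, -1.7618)

θ' = -0.2618 + -1.0·1.5 = -1.7618
R = v/ω = -1.0/-1.0 = 1.0000
x' = 5 + 1.0000·(sin -1.7618 − sin -0.2618) = 4.2770
y' = 2 − 1.0000·(cos -1.7618 − cos -0.2618) = 3.1558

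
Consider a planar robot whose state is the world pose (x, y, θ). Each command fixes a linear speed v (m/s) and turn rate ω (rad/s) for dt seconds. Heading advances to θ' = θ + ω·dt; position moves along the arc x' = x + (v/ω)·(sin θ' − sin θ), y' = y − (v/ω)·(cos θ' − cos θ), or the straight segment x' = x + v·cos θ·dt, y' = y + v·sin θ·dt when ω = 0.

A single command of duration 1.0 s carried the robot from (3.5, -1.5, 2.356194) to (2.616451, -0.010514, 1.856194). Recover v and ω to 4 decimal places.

Δθ = 1.856194 − 2.356194 = -0.500000
ω = Δθ/dt = -0.500000/1.0 = -0.5000
R = −Δy/(cos θ' − cos θ) = -3.5000
v = R·ω = -3.5000·-0.5000 = 1.7500

v = 1.7500, ω = -0.5000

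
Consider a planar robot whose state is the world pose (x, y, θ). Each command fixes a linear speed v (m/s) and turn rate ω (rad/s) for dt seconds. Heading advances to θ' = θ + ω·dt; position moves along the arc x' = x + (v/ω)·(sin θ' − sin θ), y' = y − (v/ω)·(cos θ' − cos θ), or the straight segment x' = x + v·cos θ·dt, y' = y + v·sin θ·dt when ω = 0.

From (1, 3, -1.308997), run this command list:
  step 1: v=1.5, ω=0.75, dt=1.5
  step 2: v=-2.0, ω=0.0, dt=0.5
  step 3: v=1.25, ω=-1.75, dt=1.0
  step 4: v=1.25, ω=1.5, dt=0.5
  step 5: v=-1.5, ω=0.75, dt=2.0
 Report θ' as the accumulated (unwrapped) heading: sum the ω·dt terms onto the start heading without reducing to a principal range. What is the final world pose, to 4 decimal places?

(-0.3468, 1.3145, 0.3160)

step 1: θ'=-0.1840 (R=2.0000) → pose (2.5659, 1.5514, -0.1840)
step 2: θ'=-0.1840 (straight) → pose (1.5828, 1.7344, -0.1840)
step 3: θ'=-1.9340 (R=-0.7143) → pose (2.1198, 0.7784, -1.9340)
step 4: θ'=-1.1840 (R=0.8333) → pose (2.1270, 0.1680, -1.1840)
step 5: θ'=0.3160 (R=-2.0000) → pose (-0.3468, 1.3145, 0.3160)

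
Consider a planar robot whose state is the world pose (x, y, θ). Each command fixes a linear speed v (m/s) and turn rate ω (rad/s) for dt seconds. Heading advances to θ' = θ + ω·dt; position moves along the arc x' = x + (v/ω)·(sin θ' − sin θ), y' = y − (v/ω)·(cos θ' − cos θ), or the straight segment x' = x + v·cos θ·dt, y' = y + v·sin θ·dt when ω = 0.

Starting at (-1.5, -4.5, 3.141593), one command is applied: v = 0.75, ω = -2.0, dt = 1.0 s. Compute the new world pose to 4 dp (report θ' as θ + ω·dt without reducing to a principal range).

(-1.8410, -3.9689, 1.1416)

θ' = 3.1416 + -2.0·1.0 = 1.1416
R = v/ω = 0.75/-2.0 = -0.3750
x' = -1.5 + -0.3750·(sin 1.1416 − sin 3.1416) = -1.8410
y' = -4.5 − -0.3750·(cos 1.1416 − cos 3.1416) = -3.9689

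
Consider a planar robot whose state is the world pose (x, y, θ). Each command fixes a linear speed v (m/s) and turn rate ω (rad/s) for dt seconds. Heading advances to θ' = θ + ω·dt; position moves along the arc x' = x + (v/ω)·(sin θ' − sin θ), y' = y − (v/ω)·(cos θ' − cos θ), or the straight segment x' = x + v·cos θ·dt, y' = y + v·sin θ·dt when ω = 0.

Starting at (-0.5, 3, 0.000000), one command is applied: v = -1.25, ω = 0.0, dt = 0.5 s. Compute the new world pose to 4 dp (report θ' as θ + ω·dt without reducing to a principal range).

(-1.1250, 3.0000, 0.0000)

θ' = 0.0000 + 0.0·0.5 = 0.0000
ω = 0 → straight: x' = -0.5 + -1.25·cos(0.0000)·0.5 = -1.1250
y' = 3 + -1.25·sin(0.0000)·0.5 = 3.0000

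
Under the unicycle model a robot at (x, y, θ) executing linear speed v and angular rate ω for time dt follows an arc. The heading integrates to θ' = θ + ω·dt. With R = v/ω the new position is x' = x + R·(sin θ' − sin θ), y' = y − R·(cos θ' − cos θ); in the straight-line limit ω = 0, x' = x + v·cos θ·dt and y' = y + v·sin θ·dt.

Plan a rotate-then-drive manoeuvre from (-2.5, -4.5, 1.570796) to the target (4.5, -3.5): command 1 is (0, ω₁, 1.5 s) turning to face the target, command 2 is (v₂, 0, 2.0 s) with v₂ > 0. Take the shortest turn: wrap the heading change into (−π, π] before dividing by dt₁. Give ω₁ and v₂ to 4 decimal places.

heading to target = atan2(-3.5−-4.5, 4.5−-2.5) = 0.1419
Δθ = wrap(0.1419 − 1.5708) = -1.4289; ω₁ = Δθ/dt₁ = -0.9526
distance = √((4.5−-2.5)² + (-3.5−-4.5)²) = 7.0711; v₂ = distance/dt₂ = 3.5355

ω₁ = -0.9526, v₂ = 3.5355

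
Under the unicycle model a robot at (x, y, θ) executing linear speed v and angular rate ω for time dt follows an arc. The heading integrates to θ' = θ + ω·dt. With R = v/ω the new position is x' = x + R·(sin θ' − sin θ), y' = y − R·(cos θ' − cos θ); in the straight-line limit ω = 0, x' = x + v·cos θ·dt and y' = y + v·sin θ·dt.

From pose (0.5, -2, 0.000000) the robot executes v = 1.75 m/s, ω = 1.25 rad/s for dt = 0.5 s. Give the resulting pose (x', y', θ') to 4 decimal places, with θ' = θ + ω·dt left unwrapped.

(1.3191, -1.7353, 0.6250)

θ' = 0.0000 + 1.25·0.5 = 0.6250
R = v/ω = 1.75/1.25 = 1.4000
x' = 0.5 + 1.4000·(sin 0.6250 − sin 0.0000) = 1.3191
y' = -2 − 1.4000·(cos 0.6250 − cos 0.0000) = -1.7353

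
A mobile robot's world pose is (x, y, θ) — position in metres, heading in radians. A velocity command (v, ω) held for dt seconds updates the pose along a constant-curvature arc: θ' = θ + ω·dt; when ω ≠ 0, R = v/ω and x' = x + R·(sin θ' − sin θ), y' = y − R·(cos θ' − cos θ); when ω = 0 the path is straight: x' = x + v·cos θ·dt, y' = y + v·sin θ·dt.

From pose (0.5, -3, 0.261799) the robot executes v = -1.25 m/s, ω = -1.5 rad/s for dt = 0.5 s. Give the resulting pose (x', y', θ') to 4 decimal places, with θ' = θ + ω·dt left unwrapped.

θ' = 0.2618 + -1.5·0.5 = -0.4882
R = v/ω = -1.25/-1.5 = 0.8333
x' = 0.5 + 0.8333·(sin -0.4882 − sin 0.2618) = -0.1065
y' = -3 − 0.8333·(cos -0.4882 − cos 0.2618) = -2.9310

(-0.1065, -2.9310, -0.4882)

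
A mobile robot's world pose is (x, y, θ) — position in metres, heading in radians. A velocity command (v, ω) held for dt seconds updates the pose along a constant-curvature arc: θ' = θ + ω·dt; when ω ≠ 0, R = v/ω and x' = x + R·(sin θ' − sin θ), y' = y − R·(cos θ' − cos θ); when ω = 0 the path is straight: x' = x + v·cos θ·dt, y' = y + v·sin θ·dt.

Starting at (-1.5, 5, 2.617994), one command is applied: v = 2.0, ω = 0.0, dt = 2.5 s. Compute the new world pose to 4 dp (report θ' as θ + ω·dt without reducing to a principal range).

θ' = 2.6180 + 0.0·2.5 = 2.6180
ω = 0 → straight: x' = -1.5 + 2.0·cos(2.6180)·2.5 = -5.8301
y' = 5 + 2.0·sin(2.6180)·2.5 = 7.5000

(-5.8301, 7.5000, 2.6180)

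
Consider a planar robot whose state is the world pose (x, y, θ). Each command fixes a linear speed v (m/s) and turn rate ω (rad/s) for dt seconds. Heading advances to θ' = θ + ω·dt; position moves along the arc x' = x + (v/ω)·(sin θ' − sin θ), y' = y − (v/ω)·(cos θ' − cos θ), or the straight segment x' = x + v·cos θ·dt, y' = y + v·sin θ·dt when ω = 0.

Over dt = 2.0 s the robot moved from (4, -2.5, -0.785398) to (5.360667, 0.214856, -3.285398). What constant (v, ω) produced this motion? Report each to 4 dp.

Δθ = -3.285398 − -0.785398 = -2.500000
ω = Δθ/dt = -2.500000/2.0 = -1.2500
R = −Δy/(cos θ' − cos θ) = 1.6000
v = R·ω = 1.6000·-1.2500 = -2.0000

v = -2.0000, ω = -1.2500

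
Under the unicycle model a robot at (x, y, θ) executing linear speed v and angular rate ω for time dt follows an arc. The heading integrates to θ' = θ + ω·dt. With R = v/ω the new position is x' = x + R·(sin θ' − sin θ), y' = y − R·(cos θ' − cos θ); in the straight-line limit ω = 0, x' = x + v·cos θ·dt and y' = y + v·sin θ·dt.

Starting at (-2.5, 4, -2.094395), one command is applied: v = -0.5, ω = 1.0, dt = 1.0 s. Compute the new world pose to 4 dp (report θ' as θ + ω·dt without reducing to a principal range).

(-2.4887, 4.4793, -1.0944)

θ' = -2.0944 + 1.0·1.0 = -1.0944
R = v/ω = -0.5/1.0 = -0.5000
x' = -2.5 + -0.5000·(sin -1.0944 − sin -2.0944) = -2.4887
y' = 4 − -0.5000·(cos -1.0944 − cos -2.0944) = 4.4793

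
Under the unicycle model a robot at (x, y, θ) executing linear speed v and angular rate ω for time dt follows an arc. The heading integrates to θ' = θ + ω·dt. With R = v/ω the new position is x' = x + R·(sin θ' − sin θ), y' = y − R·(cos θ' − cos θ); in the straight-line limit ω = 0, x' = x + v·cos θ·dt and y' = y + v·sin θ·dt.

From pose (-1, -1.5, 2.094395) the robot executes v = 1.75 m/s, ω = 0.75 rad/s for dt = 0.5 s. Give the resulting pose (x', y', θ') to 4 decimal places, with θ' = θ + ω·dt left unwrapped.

(-1.5677, -0.8409, 2.4694)

θ' = 2.0944 + 0.75·0.5 = 2.4694
R = v/ω = 1.75/0.75 = 2.3333
x' = -1 + 2.3333·(sin 2.4694 − sin 2.0944) = -1.5677
y' = -1.5 − 2.3333·(cos 2.4694 − cos 2.0944) = -0.8409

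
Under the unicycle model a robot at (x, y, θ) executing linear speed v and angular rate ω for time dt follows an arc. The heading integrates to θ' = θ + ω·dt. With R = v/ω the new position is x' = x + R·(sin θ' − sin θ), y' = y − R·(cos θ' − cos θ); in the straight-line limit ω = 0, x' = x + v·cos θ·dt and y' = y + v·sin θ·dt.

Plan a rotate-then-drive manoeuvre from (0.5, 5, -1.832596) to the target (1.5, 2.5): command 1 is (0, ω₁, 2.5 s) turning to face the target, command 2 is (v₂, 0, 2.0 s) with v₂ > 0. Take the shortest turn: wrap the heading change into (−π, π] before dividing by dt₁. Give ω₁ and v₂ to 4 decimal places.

ω₁ = 0.2569, v₂ = 1.3463

heading to target = atan2(2.5−5, 1.5−0.5) = -1.1903
Δθ = wrap(-1.1903 − -1.8326) = 0.6423; ω₁ = Δθ/dt₁ = 0.2569
distance = √((1.5−0.5)² + (2.5−5)²) = 2.6926; v₂ = distance/dt₂ = 1.3463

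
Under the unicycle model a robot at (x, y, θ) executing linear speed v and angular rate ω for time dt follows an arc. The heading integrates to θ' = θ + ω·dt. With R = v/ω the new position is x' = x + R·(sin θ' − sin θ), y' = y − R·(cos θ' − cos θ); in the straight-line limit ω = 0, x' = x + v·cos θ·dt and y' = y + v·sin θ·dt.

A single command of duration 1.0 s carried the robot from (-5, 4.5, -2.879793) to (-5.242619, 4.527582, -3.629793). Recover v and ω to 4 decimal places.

Δθ = -3.629793 − -2.879793 = -0.750000
ω = Δθ/dt = -0.750000/1.0 = -0.7500
R = Δx/(sin θ' − sin θ) = -0.3333
v = R·ω = -0.3333·-0.7500 = 0.2500

v = 0.2500, ω = -0.7500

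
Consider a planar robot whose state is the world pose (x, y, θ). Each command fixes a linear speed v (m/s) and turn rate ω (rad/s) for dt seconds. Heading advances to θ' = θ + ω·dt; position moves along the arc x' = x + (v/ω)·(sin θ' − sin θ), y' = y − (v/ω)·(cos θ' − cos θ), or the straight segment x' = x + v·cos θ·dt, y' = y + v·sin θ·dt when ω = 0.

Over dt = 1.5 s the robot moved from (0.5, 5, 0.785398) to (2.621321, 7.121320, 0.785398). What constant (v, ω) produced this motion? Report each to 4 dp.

v = 2.0000, ω = 0.0000

Δθ = 0.785398 − 0.785398 = 0.000000
ω = Δθ/dt = 0.000000/1.5 = 0.0000
ω = 0 → v = (Δx·cos θ + Δy·sin θ)/dt = 2.0000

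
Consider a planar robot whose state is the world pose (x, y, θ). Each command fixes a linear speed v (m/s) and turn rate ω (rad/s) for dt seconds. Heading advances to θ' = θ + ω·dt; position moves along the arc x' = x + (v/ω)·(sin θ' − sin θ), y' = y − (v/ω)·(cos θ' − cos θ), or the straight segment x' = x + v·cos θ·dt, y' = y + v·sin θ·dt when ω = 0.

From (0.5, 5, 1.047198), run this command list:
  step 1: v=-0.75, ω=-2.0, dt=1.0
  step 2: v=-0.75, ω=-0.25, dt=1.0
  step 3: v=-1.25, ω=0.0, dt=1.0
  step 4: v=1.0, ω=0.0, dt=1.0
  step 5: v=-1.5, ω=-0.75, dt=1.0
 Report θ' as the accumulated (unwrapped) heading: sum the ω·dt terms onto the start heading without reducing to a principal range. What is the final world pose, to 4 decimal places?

step 1: θ'=-0.9528 (R=0.3750) → pose (-0.1304, 4.9702, -0.9528)
step 2: θ'=-1.2028 (R=3.0000) → pose (-0.4844, 5.6292, -1.2028)
step 3: θ'=-1.2028 (straight) → pose (-0.9341, 6.7955, -1.2028)
step 4: θ'=-1.2028 (straight) → pose (-0.5744, 5.8625, -1.2028)
step 5: θ'=-1.9528 (R=2.0000) → pose (-0.5641, 7.3275, -1.9528)

(-0.5641, 7.3275, -1.9528)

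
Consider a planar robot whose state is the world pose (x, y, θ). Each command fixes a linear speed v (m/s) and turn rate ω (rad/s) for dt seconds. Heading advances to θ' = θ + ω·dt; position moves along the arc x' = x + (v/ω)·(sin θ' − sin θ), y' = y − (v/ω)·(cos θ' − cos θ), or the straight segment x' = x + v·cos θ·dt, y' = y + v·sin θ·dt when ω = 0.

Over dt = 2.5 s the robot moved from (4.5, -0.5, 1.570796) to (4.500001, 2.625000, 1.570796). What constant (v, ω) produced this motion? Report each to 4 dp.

v = 1.2500, ω = 0.0000

Δθ = 1.570796 − 1.570796 = 0.000000
ω = Δθ/dt = 0.000000/2.5 = 0.0000
ω = 0 → v = (Δx·cos θ + Δy·sin θ)/dt = 1.2500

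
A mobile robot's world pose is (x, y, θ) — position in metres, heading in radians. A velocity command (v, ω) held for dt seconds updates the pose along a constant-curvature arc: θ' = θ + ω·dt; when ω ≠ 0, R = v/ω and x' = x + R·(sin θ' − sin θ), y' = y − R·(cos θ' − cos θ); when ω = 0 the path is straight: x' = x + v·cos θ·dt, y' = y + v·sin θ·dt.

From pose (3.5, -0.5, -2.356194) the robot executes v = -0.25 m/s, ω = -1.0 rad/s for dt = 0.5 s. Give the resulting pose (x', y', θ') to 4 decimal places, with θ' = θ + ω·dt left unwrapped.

θ' = -2.3562 + -1.0·0.5 = -2.8562
R = v/ω = -0.25/-1.0 = 0.2500
x' = 3.5 + 0.2500·(sin -2.8562 − sin -2.3562) = 3.6064
y' = -0.5 − 0.2500·(cos -2.8562 − cos -2.3562) = -0.4369

(3.6064, -0.4369, -2.8562)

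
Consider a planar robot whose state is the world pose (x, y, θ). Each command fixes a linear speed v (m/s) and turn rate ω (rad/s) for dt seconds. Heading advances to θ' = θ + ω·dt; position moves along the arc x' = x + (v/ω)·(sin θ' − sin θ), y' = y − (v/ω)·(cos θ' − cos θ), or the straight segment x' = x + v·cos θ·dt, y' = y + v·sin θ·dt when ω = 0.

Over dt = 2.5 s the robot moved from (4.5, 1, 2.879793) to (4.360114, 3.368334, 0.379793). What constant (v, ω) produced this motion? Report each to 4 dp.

v = 1.2500, ω = -1.0000

Δθ = 0.379793 − 2.879793 = -2.500000
ω = Δθ/dt = -2.500000/2.5 = -1.0000
R = −Δy/(cos θ' − cos θ) = -1.2500
v = R·ω = -1.2500·-1.0000 = 1.2500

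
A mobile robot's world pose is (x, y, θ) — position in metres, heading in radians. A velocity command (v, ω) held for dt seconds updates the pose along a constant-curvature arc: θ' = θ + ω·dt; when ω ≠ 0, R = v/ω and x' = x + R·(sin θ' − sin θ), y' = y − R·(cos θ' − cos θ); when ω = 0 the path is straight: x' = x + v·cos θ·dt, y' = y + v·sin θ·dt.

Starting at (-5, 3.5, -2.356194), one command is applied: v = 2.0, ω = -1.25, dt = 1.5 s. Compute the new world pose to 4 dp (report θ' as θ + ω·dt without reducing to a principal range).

(-7.5497, 3.8908, -4.2312)

θ' = -2.3562 + -1.25·1.5 = -4.2312
R = v/ω = 2.0/-1.25 = -1.6000
x' = -5 + -1.6000·(sin -4.2312 − sin -2.3562) = -7.5497
y' = 3.5 − -1.6000·(cos -4.2312 − cos -2.3562) = 3.8908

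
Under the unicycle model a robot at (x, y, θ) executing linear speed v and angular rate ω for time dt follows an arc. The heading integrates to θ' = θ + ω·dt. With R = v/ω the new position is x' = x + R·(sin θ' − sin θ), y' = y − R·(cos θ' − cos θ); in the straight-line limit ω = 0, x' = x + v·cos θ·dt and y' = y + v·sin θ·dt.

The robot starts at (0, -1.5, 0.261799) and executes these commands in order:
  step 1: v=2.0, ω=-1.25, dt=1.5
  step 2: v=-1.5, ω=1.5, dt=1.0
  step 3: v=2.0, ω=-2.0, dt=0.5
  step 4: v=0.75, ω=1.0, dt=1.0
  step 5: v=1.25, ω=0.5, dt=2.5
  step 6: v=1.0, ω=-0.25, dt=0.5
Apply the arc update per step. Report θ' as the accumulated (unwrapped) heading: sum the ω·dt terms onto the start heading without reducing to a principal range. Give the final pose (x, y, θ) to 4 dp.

step 1: θ'=-1.6132 (R=-1.6000) → pose (2.0127, -3.1133, -1.6132)
step 2: θ'=-0.1132 (R=-1.0000) → pose (1.1265, -2.0773, -0.1132)
step 3: θ'=-1.1132 (R=-1.0000) → pose (1.9107, -2.6291, -1.1132)
step 4: θ'=-0.1132 (R=0.7500) → pose (2.4988, -3.0430, -0.1132)
step 5: θ'=1.1368 (R=2.5000) → pose (5.0494, -1.6102, 1.1368)
step 6: θ'=1.0118 (R=-4.0000) → pose (5.2875, -1.1709, 1.0118)

(5.2875, -1.1709, 1.0118)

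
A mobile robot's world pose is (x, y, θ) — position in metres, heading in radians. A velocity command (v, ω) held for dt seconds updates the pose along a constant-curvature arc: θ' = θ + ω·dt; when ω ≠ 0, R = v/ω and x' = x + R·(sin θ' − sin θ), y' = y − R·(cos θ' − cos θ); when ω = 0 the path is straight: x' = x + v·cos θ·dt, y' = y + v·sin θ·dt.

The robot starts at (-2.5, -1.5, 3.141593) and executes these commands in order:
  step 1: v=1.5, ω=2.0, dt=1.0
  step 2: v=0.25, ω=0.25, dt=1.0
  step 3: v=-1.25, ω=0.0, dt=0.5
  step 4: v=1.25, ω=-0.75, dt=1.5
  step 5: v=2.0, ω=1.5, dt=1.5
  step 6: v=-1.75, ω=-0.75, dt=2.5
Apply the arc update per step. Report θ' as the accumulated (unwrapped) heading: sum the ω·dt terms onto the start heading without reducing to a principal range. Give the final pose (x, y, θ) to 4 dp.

step 1: θ'=5.1416 (R=0.7500) → pose (-3.1820, -2.5621, 5.1416)
step 2: θ'=5.3916 (R=1.0000) → pose (-3.0507, -2.7741, 5.3916)
step 3: θ'=5.3916 (straight) → pose (-3.4434, -2.2878, 5.3916)
step 4: θ'=4.2666 (R=-1.6667) → pose (-3.2364, -4.0534, 4.2666)
step 5: θ'=6.5166 (R=1.3333) → pose (-1.7249, -5.9255, 6.5166)
step 6: θ'=4.6416 (R=2.3333) → pose (-4.5921, -3.4904, 4.6416)

(-4.5921, -3.4904, 4.6416)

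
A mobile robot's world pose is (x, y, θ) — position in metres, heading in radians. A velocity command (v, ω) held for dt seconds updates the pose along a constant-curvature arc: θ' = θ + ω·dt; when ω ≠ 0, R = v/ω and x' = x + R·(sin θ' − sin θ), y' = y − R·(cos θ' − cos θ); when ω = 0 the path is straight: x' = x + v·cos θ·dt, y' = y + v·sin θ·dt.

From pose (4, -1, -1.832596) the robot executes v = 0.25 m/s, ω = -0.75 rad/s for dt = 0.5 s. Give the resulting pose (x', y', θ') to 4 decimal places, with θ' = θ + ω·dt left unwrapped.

(3.9460, -1.1119, -2.2076)

θ' = -1.8326 + -0.75·0.5 = -2.2076
R = v/ω = 0.25/-0.75 = -0.3333
x' = 4 + -0.3333·(sin -2.2076 − sin -1.8326) = 3.9460
y' = -1 − -0.3333·(cos -2.2076 − cos -1.8326) = -1.1119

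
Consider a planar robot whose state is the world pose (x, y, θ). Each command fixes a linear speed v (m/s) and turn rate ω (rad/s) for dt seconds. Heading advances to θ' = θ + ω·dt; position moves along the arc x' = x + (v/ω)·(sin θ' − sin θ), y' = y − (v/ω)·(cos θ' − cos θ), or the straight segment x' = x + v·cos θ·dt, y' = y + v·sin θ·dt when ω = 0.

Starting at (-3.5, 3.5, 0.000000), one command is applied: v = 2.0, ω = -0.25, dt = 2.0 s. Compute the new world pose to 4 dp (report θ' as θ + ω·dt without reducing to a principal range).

θ' = 0.0000 + -0.25·2.0 = -0.5000
R = v/ω = 2.0/-0.25 = -8.0000
x' = -3.5 + -8.0000·(sin -0.5000 − sin 0.0000) = 0.3354
y' = 3.5 − -8.0000·(cos -0.5000 − cos 0.0000) = 2.5207

(0.3354, 2.5207, -0.5000)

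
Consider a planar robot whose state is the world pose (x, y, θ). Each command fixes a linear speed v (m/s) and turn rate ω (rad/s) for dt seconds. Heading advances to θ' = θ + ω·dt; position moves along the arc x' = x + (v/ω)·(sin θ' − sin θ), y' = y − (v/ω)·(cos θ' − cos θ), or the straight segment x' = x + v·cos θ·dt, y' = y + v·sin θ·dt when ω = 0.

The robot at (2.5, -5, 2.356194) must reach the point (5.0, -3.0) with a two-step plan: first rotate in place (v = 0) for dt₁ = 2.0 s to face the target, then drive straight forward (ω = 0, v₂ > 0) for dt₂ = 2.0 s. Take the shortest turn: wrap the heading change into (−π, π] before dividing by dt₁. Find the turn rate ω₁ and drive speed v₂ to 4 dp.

heading to target = atan2(-3−-5, 5−2.5) = 0.6747
Δθ = wrap(0.6747 − 2.3562) = -1.6815; ω₁ = Δθ/dt₁ = -0.8407
distance = √((5−2.5)² + (-3−-5)²) = 3.2016; v₂ = distance/dt₂ = 1.6008

ω₁ = -0.8407, v₂ = 1.6008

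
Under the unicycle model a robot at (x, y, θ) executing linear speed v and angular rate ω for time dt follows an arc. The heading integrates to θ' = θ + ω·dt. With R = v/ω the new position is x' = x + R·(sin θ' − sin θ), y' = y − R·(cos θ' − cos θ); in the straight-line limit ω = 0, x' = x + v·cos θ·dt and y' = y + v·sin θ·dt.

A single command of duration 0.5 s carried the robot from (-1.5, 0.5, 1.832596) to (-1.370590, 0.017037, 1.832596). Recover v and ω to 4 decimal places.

Δθ = 1.832596 − 1.832596 = 0.000000
ω = Δθ/dt = 0.000000/0.5 = 0.0000
ω = 0 → v = (Δx·cos θ + Δy·sin θ)/dt = -1.0000

v = -1.0000, ω = 0.0000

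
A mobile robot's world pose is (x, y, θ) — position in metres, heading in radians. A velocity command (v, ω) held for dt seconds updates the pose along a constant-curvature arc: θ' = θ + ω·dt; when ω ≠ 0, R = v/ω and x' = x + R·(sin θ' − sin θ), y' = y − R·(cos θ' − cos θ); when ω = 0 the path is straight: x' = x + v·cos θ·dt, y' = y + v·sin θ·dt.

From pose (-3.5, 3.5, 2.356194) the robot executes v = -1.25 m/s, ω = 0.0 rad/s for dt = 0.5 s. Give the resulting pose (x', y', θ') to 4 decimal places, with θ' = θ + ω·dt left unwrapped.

(-3.0581, 3.0581, 2.3562)

θ' = 2.3562 + 0.0·0.5 = 2.3562
ω = 0 → straight: x' = -3.5 + -1.25·cos(2.3562)·0.5 = -3.0581
y' = 3.5 + -1.25·sin(2.3562)·0.5 = 3.0581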